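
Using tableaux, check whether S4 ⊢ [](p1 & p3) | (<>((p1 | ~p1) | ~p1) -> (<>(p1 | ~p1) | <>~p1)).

Tableau for the negation ~([](p1 & p3) | (<>((p1 | ~p1) | ~p1) -> (<>(p1 | ~p1) | <>~p1))):
1. ~([](p1 & p3) | (<>((p1 | ~p1) | ~p1) -> (<>(p1 | ~p1) | <>~p1))), 0
2. ~[](p1 & p3), 0
3. ~(<>((p1 | ~p1) | ~p1) -> (<>(p1 | ~p1) | <>~p1)), 0
4. <>((p1 | ~p1) | ~p1), 0
5. ~(<>(p1 | ~p1) | <>~p1), 0
6. ~<>(p1 | ~p1), 0
7. ~<>~p1, 0
8. ~(p1 | ~p1), 0
9. ~p1, 0
10. p1, 0
Accessibility: 0R0
Branch closes: p1 and ~p1 both at 0.
Every branch of the negation's tableau closes; the branch above is one of them.

Valid in S4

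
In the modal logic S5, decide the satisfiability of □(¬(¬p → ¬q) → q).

Satisfiable

1. □(¬(¬p → ¬q) → q), w0
2. ¬(¬p → ¬q) → q, w0
3. q, w0
Accessibility: w0Rw0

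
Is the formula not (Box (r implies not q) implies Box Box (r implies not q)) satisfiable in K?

1. not (Box (r implies not q) implies Box Box (r implies not q)), u
2. Box (r implies not q), u
3. not Box Box (r implies not q), u
4. not Box (r implies not q), v
5. r implies not q, v
6. not q, v
7. not (r implies not q), w
8. r, w
9. q, w
Accessibility: uRv, vRw

Yes, satisfiable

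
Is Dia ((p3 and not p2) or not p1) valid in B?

Tableau for the negation not Dia ((p3 and not p2) or not p1):
1. not Dia ((p3 and not p2) or not p1), u
2. not ((p3 and not p2) or not p1), u
3. not (p3 and not p2), u
4. p1, u
5. p2, u
Accessibility: uRu
The negation has an open branch (countermodel exists).

Not valid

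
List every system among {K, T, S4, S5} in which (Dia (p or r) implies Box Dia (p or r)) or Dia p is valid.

S5

S5-tableau for the negation not ((Dia (p or r) implies Box Dia (p or r)) or Dia p):
1. not ((Dia (p or r) implies Box Dia (p or r)) or Dia p), u
2. not (Dia (p or r) implies Box Dia (p or r)), u
3. not Dia p, u
4. Dia (p or r), u
5. not Box Dia (p or r), u
6. not p, u
7. p or r, v
8. not p, v
9. r, v
10. not Dia (p or r), w
11. not p, w
12. not (p or r), u
13. not r, u
14. not (p or r), v
15. not r, v
Accessibility: uRu, uRv, uRw, vRu, vRv, vRw, wRu, wRv, wRw
Branch closes: r and not r both at v.
Every branch closes (one shown): valid in S5.
S4-tableau for the negation not ((Dia (p or r) implies Box Dia (p or r)) or Dia p):
1. not ((Dia (p or r) implies Box Dia (p or r)) or Dia p), u
2. not (Dia (p or r) implies Box Dia (p or r)), u
3. not Dia p, u
4. Dia (p or r), u
5. not Box Dia (p or r), u
6. not p, u
7. p or r, v
8. not p, v
9. r, v
10. not Dia (p or r), w
11. not p, w
12. not (p or r), w
13. not r, w
Accessibility: uRu, uRv, uRw, vRv, wRw
Complete open branch: countermodel on an S4-frame, so not valid in S4, nor in K, T (the same frame is also a K-frame and a T-frame).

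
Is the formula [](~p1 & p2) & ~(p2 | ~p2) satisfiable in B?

1. [](~p1 & p2) & ~(p2 | ~p2), 0
2. [](~p1 & p2), 0
3. ~(p2 | ~p2), 0
4. ~p2, 0
5. p2, 0
Accessibility: 0R0
Branch closes: p2 and ~p2 both at 0.
Every branch closes; the branch above is one of them.

Unsatisfiable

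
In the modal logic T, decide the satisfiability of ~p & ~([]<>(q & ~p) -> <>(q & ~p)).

1. ~p & ~([]<>(q & ~p) -> <>(q & ~p)), 0
2. ~p, 0
3. ~([]<>(q & ~p) -> <>(q & ~p)), 0
4. []<>(q & ~p), 0
5. ~<>(q & ~p), 0
6. <>(q & ~p), 0
7. ~(q & ~p), 0
8. ~q, 0
9. q & ~p, 1
10. q, 1
11. ~p, 1
12. <>(q & ~p), 1
13. ~(q & ~p), 1
14. p, 1
Accessibility: 0R0, 0R1, 1R1
Branch closes: p and ~p both at 1.
(One branch shown.) All branches close.

No, unsatisfiable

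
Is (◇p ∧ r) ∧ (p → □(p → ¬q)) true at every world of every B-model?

Not valid

Tableau for the negation ¬((◇p ∧ r) ∧ (p → □(p → ¬q))):
1. ¬((◇p ∧ r) ∧ (p → □(p → ¬q))), u
2. ¬(p → □(p → ¬q)), u
3. p, u
4. ¬□(p → ¬q), u
5. ¬(p → ¬q), v
6. p, v
7. q, v
Accessibility: uRu, uRv, vRu, vRv
The negation has an open branch (countermodel exists).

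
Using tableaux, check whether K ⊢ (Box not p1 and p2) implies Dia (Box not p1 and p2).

Tableau for the negation not ((Box not p1 and p2) implies Dia (Box not p1 and p2)):
1. not ((Box not p1 and p2) implies Dia (Box not p1 and p2)), u
2. Box not p1 and p2, u
3. not Dia (Box not p1 and p2), u
4. Box not p1, u
5. p2, u
The negation has an open branch (countermodel exists).

Invalid (countermodel exists)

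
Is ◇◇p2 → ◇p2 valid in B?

Invalid (countermodel exists)

Tableau for the negation ¬(◇◇p2 → ◇p2):
1. ¬(◇◇p2 → ◇p2), u
2. ◇◇p2, u
3. ¬◇p2, u
4. ¬p2, u
5. ◇p2, v
6. ¬p2, v
7. p2, w
Accessibility: uRu, uRv, vRu, vRv, vRw, wRv, wRw
The negation has an open branch (countermodel exists).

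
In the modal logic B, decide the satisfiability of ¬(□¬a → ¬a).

1. ¬(□¬a → ¬a), w0
2. □¬a, w0
3. a, w0
4. ¬a, w0
Accessibility: w0Rw0
Branch closes: a and ¬a both at w0.
Every branch closes; the branch above is one of them.

No, unsatisfiable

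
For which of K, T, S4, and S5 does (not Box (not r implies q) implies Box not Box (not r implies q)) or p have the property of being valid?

S5

S5-tableau for the negation not ((not Box (not r implies q) implies Box not Box (not r implies q)) or p):
1. not ((not Box (not r implies q) implies Box not Box (not r implies q)) or p), 0
2. not (not Box (not r implies q) implies Box not Box (not r implies q)), 0
3. not p, 0
4. not Box (not r implies q), 0
5. not Box not Box (not r implies q), 0
6. not (not r implies q), 1
7. not r, 1
8. not q, 1
9. Box (not r implies q), 2
10. not r implies q, 0
11. not r implies q, 1
12. not r implies q, 2
13. q, 0
14. q, 1
Accessibility: 0R0, 0R1, 0R2, 1R0, 1R1, 1R2, 2R0, 2R1, 2R2
Branch closes: q and not q both at 1.
Every branch closes (one shown): valid in S5.
S4-tableau for the negation not ((not Box (not r implies q) implies Box not Box (not r implies q)) or p):
1. not ((not Box (not r implies q) implies Box not Box (not r implies q)) or p), 0
2. not (not Box (not r implies q) implies Box not Box (not r implies q)), 0
3. not p, 0
4. not Box (not r implies q), 0
5. not Box not Box (not r implies q), 0
6. not (not r implies q), 1
7. not r, 1
8. not q, 1
9. Box (not r implies q), 2
10. not r implies q, 2
11. q, 2
Accessibility: 0R0, 0R1, 0R2, 1R1, 2R2
Complete open branch: countermodel on an S4-frame, so not valid in S4, nor in K, T (the same frame is also a K-frame and a T-frame).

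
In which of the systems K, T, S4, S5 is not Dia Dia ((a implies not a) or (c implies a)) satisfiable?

T-tableau for the formula:
1. not Dia Dia ((a implies not a) or (c implies a)), 0
2. not Dia ((a implies not a) or (c implies a)), 0
3. not ((a implies not a) or (c implies a)), 0
4. not (a implies not a), 0
5. not (c implies a), 0
6. a, 0
7. c, 0
8. not a, 0
Accessibility: 0R0
Branch closes: a and not a both at 0.
Every branch closes (one shown): unsatisfiable in T, hence also in S4, S5 (every S4/S5-frame is a T-frame).
K-tableau for the formula:
1. not Dia Dia ((a implies not a) or (c implies a)), 0
Complete open branch: satisfiable in K.

K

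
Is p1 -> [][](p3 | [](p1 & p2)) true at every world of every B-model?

Invalid (countermodel exists)

Tableau for the negation ~(p1 -> [][](p3 | [](p1 & p2))):
1. ~(p1 -> [][](p3 | [](p1 & p2))), 0
2. p1, 0
3. ~[][](p3 | [](p1 & p2)), 0
4. ~[](p3 | [](p1 & p2)), 1
5. ~(p3 | [](p1 & p2)), 2
6. ~p3, 2
7. ~[](p1 & p2), 2
8. ~(p1 & p2), 3
9. ~p2, 3
Accessibility: 0R0, 0R1, 1R0, 1R1, 1R2, 2R1, 2R2, 2R3, 3R2, 3R3
The negation has an open branch (countermodel exists).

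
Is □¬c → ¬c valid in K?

Tableau for the negation ¬(□¬c → ¬c):
1. ¬(□¬c → ¬c), u
2. □¬c, u   [¬→-rule on 1]
3. c, u   [¬→-rule on 1]
The negation has an open branch (countermodel exists).

Not valid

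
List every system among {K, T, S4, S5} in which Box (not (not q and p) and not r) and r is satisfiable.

K-tableau for the formula:
1. Box (not (not q and p) and not r) and r, u
2. Box (not (not q and p) and not r), u   [and-rule on 1]
3. r, u   [and-rule on 1]
Complete open branch: satisfiable in K.
T-tableau for the formula:
1. Box (not (not q and p) and not r) and r, u
2. Box (not (not q and p) and not r), u   [and-rule on 1]
3. r, u   [and-rule on 1]
4. not (not q and p) and not r, u   [Box-rule on 2 via uRu]
5. not (not q and p), u   [and-rule on 4]
6. not r, u   [and-rule on 4]
Accessibility: uRu
Branch closes: r and not r both at u.
Every branch closes (one shown): unsatisfiable in T, hence also in S4, S5 (every S4/S5-frame is a T-frame).

K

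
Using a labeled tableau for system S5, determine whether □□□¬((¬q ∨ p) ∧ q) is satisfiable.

1. □□□¬((¬q ∨ p) ∧ q), 0
2. □□¬((¬q ∨ p) ∧ q), 0   [□-rule on 1 via 0R0]
3. □¬((¬q ∨ p) ∧ q), 0   [□-rule on 2 via 0R0]
4. ¬((¬q ∨ p) ∧ q), 0   [□-rule on 3 via 0R0]
5. ¬q, 0   [¬∧-rule on 4 (branches; this branch)]
Accessibility: 0R0

Satisfiable (open branch found)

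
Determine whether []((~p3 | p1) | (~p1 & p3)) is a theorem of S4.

Tableau for the negation ~[]((~p3 | p1) | (~p1 & p3)):
1. ~[]((~p3 | p1) | (~p1 & p3)), 0
2. ~((~p3 | p1) | (~p1 & p3)), 1   [~[]-rule on 1: fresh world 1, 0R1]
3. ~(~p3 | p1), 1   [~|-rule on 2]
4. ~(~p1 & p3), 1   [~|-rule on 2]
5. p3, 1   [~|-rule on 3]
6. ~p1, 1   [~|-rule on 3]
7. ~p3, 1   [~&-rule on 4 (branches; this branch)]
Accessibility: 0R0, 0R1, 1R1
Branch closes: p3 and ~p3 both at 1.
Every branch of the negation's tableau closes; the branch above is one of them.

Valid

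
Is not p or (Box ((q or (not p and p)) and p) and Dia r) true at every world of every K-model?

No, not valid

Tableau for the negation not (not p or (Box ((q or (not p and p)) and p) and Dia r)):
1. not (not p or (Box ((q or (not p and p)) and p) and Dia r)), w0
2. p, w0   [neg-or-rule on 1]
3. not (Box ((q or (not p and p)) and p) and Dia r), w0   [neg-or-rule on 1]
4. not Dia r, w0   [neg-and-rule on 3 (branches; this branch)]
The negation has an open branch (countermodel exists).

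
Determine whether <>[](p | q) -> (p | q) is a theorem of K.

Not valid

Tableau for the negation ~(<>[](p | q) -> (p | q)):
1. ~(<>[](p | q) -> (p | q)), u
2. <>[](p | q), u
3. ~(p | q), u
4. ~p, u
5. ~q, u
6. [](p | q), v
Accessibility: uRv
The negation has an open branch (countermodel exists).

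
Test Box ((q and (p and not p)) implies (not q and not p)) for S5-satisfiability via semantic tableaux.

1. Box ((q and (p and not p)) implies (not q and not p)), u
2. (q and (p and not p)) implies (not q and not p), u
3. not q and not p, u
4. not q, u
5. not p, u
Accessibility: uRu

Yes, satisfiable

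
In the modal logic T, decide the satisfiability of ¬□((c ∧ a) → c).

1. ¬□((c ∧ a) → c), w0
2. ¬((c ∧ a) → c), w1
3. c ∧ a, w1
4. ¬c, w1
5. c, w1
6. a, w1
Accessibility: w0Rw0, w0Rw1, w1Rw1
Branch closes: c and ¬c both at w1.
All branches of the tableau close; one closing branch shown above.

Unsatisfiable (every branch closes)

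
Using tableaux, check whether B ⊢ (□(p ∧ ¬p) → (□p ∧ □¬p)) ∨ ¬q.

Tableau for the negation ¬((□(p ∧ ¬p) → (□p ∧ □¬p)) ∨ ¬q):
1. ¬((□(p ∧ ¬p) → (□p ∧ □¬p)) ∨ ¬q), w0
2. ¬(□(p ∧ ¬p) → (□p ∧ □¬p)), w0   [¬∨-rule on 1]
3. q, w0   [¬∨-rule on 1]
4. □(p ∧ ¬p), w0   [¬→-rule on 2]
5. ¬(□p ∧ □¬p), w0   [¬→-rule on 2]
6. p ∧ ¬p, w0   [□-rule on 4 via w0Rw0]
7. p, w0   [∧-rule on 6]
8. ¬p, w0   [∧-rule on 6]
Accessibility: w0Rw0
Branch closes: p and ¬p both at w0.
All branches of the negation close; one closing branch shown above.

Valid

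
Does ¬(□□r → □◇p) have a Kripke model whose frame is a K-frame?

1. ¬(□□r → □◇p), u
2. □□r, u
3. ¬□◇p, u
4. ¬◇p, v
5. □r, v
Accessibility: uRv

Satisfiable (open branch found)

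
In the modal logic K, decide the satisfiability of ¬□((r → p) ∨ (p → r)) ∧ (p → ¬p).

1. ¬□((r → p) ∨ (p → r)) ∧ (p → ¬p), u
2. ¬□((r → p) ∨ (p → r)), u
3. p → ¬p, u
4. ¬p, u
5. ¬((r → p) ∨ (p → r)), v
6. ¬(r → p), v
7. ¬(p → r), v
8. r, v
9. ¬p, v
10. p, v
11. ¬r, v
Accessibility: uRv
Branch closes: p and ¬p both at v.
All branches of the tableau close; one closing branch shown above.

Unsatisfiable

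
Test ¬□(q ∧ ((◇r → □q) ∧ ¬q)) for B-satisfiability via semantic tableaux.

Yes, satisfiable

1. ¬□(q ∧ ((◇r → □q) ∧ ¬q)), 0
2. ¬(q ∧ ((◇r → □q) ∧ ¬q)), 1
3. ¬((◇r → □q) ∧ ¬q), 1
4. q, 1
Accessibility: 0R0, 0R1, 1R0, 1R1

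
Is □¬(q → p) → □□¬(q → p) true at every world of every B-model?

Tableau for the negation ¬(□¬(q → p) → □□¬(q → p)):
1. ¬(□¬(q → p) → □□¬(q → p)), 0
2. □¬(q → p), 0
3. ¬□□¬(q → p), 0
4. ¬(q → p), 0
5. q, 0
6. ¬p, 0
7. ¬□¬(q → p), 1
8. ¬(q → p), 1
9. q, 1
10. ¬p, 1
11. q → p, 2
12. p, 2
Accessibility: 0R0, 0R1, 1R0, 1R1, 1R2, 2R1, 2R2
The negation has an open branch (countermodel exists).

Not valid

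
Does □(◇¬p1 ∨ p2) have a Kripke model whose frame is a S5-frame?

1. □(◇¬p1 ∨ p2), 0
2. ◇¬p1 ∨ p2, 0   [□-rule on 1 via 0R0]
3. p2, 0   [∨-rule on 2 (branches; this branch)]
Accessibility: 0R0

Satisfiable (open branch found)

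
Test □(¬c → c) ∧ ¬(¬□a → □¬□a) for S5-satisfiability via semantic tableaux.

Unsatisfiable (every branch closes)

1. □(¬c → c) ∧ ¬(¬□a → □¬□a), 0
2. □(¬c → c), 0   [∧-rule on 1]
3. ¬(¬□a → □¬□a), 0   [∧-rule on 1]
4. ¬□a, 0   [¬→-rule on 3]
5. ¬□¬□a, 0   [¬→-rule on 3]
6. ¬c → c, 0   [□-rule on 2 via 0R0]
7. c, 0   [→-rule on 6 (branches; this branch)]
8. ¬a, 1   [¬□-rule on 4: fresh world 1, 0R1]
9. ¬c → c, 1   [□-rule on 2 via 0R1]
10. c, 1   [→-rule on 9 (branches; this branch)]
11. □a, 2   [¬□-rule on 5: fresh world 2, 0R2]
12. ¬c → c, 2   [□-rule on 2 via 0R2]
13. a, 0   [□-rule on 11 via 2R0]
14. a, 1   [□-rule on 11 via 2R1]
Accessibility: 0R0, 0R1, 0R2, 1R0, 1R1, 1R2, 2R0, 2R1, 2R2
Branch closes: a and ¬a both at 1.
Every branch closes; the branch above is one of them.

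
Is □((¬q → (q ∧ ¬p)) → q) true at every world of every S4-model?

Tableau for the negation ¬□((¬q → (q ∧ ¬p)) → q):
1. ¬□((¬q → (q ∧ ¬p)) → q), 0
2. ¬((¬q → (q ∧ ¬p)) → q), 1   [¬□-rule on 1: fresh world 1, 0R1]
3. ¬q → (q ∧ ¬p), 1   [¬→-rule on 2]
4. ¬q, 1   [¬→-rule on 2]
5. q ∧ ¬p, 1   [→-rule on 3 (branches; this branch)]
6. q, 1   [∧-rule on 5]
7. ¬p, 1   [∧-rule on 5]
Accessibility: 0R0, 0R1, 1R1
Branch closes: q and ¬q both at 1.
Every branch of the negation's tableau closes; the branch above is one of them.

Yes, valid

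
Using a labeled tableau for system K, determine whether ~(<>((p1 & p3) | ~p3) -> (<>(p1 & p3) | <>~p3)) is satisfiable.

1. ~(<>((p1 & p3) | ~p3) -> (<>(p1 & p3) | <>~p3)), 0
2. <>((p1 & p3) | ~p3), 0
3. ~(<>(p1 & p3) | <>~p3), 0
4. ~<>(p1 & p3), 0
5. ~<>~p3, 0
6. (p1 & p3) | ~p3, 1
7. ~(p1 & p3), 1
8. p3, 1
9. p1 & p3, 1
10. p1, 1
11. ~p3, 1
Accessibility: 0R1
Branch closes: p3 and ~p3 both at 1.
Every branch closes; the branch above is one of them.

Unsatisfiable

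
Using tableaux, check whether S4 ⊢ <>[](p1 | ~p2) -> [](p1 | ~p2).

Tableau for the negation ~(<>[](p1 | ~p2) -> [](p1 | ~p2)):
1. ~(<>[](p1 | ~p2) -> [](p1 | ~p2)), w0
2. <>[](p1 | ~p2), w0
3. ~[](p1 | ~p2), w0
4. [](p1 | ~p2), w1
5. p1 | ~p2, w1
6. ~p2, w1
7. ~(p1 | ~p2), w2
8. ~p1, w2
9. p2, w2
Accessibility: w0Rw0, w0Rw1, w0Rw2, w1Rw1, w2Rw2
The negation has an open branch (countermodel exists).

Invalid (countermodel exists)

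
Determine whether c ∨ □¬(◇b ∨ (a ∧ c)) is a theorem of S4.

Tableau for the negation ¬(c ∨ □¬(◇b ∨ (a ∧ c))):
1. ¬(c ∨ □¬(◇b ∨ (a ∧ c))), 0
2. ¬c, 0
3. ¬□¬(◇b ∨ (a ∧ c)), 0
4. ◇b ∨ (a ∧ c), 1
5. a ∧ c, 1
6. a, 1
7. c, 1
Accessibility: 0R0, 0R1, 1R1
The negation has an open branch (countermodel exists).

No, not valid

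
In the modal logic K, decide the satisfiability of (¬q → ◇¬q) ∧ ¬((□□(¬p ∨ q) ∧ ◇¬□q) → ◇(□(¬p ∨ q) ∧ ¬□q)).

1. (¬q → ◇¬q) ∧ ¬((□□(¬p ∨ q) ∧ ◇¬□q) → ◇(□(¬p ∨ q) ∧ ¬□q)), 0
2. ¬q → ◇¬q, 0   [∧-rule on 1]
3. ¬((□□(¬p ∨ q) ∧ ◇¬□q) → ◇(□(¬p ∨ q) ∧ ¬□q)), 0   [∧-rule on 1]
4. □□(¬p ∨ q) ∧ ◇¬□q, 0   [¬→-rule on 3]
5. ¬◇(□(¬p ∨ q) ∧ ¬□q), 0   [¬→-rule on 3]
6. □□(¬p ∨ q), 0   [∧-rule on 4]
7. ◇¬□q, 0   [∧-rule on 4]
8. ◇¬q, 0   [→-rule on 2 (branches; this branch)]
9. ¬□q, 1   [◇-rule on 7: fresh world 1, 0R1]
10. ¬(□(¬p ∨ q) ∧ ¬□q), 1   [¬◇-rule on 5 via 0R1]
11. □(¬p ∨ q), 1   [□-rule on 6 via 0R1]
12. ¬□(¬p ∨ q), 1   [¬∧-rule on 10 (branches; this branch)]
13. ¬q, 2   [◇-rule on 8: fresh world 2, 0R2]
14. ¬(□(¬p ∨ q) ∧ ¬□q), 2   [¬◇-rule on 5 via 0R2]
15. □(¬p ∨ q), 2   [□-rule on 6 via 0R2]
16. □q, 2   [¬∧-rule on 14 (branches; this branch)]
17. ¬q, 3   [¬□-rule on 9: fresh world 3, 1R3]
18. ¬p ∨ q, 3   [□-rule on 11 via 1R3]
19. ¬p, 3   [∨-rule on 18 (branches; this branch)]
20. ¬(¬p ∨ q), 4   [¬□-rule on 12: fresh world 4, 1R4]
21. p, 4   [¬∨-rule on 20]
22. ¬q, 4   [¬∨-rule on 20]
23. ¬p ∨ q, 4   [□-rule on 11 via 1R4]
24. q, 4   [∨-rule on 23 (branches; this branch)]
Accessibility: 0R1, 0R2, 1R3, 1R4
Branch closes: q and ¬q both at 4.
All branches of the tableau close; one closing branch shown above.

Unsatisfiable (every branch closes)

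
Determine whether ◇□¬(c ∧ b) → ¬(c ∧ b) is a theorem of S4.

Invalid (countermodel exists)

Tableau for the negation ¬(◇□¬(c ∧ b) → ¬(c ∧ b)):
1. ¬(◇□¬(c ∧ b) → ¬(c ∧ b)), 0
2. ◇□¬(c ∧ b), 0
3. c ∧ b, 0
4. c, 0
5. b, 0
6. □¬(c ∧ b), 1
7. ¬(c ∧ b), 1
8. ¬b, 1
Accessibility: 0R0, 0R1, 1R1
The negation has an open branch (countermodel exists).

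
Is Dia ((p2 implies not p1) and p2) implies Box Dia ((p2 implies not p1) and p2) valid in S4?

Invalid (countermodel exists)

Tableau for the negation not (Dia ((p2 implies not p1) and p2) implies Box Dia ((p2 implies not p1) and p2)):
1. not (Dia ((p2 implies not p1) and p2) implies Box Dia ((p2 implies not p1) and p2)), 0
2. Dia ((p2 implies not p1) and p2), 0
3. not Box Dia ((p2 implies not p1) and p2), 0
4. (p2 implies not p1) and p2, 1
5. p2 implies not p1, 1
6. p2, 1
7. not p1, 1
8. not Dia ((p2 implies not p1) and p2), 2
9. not ((p2 implies not p1) and p2), 2
10. not p2, 2
Accessibility: 0R0, 0R1, 0R2, 1R1, 2R2
The negation has an open branch (countermodel exists).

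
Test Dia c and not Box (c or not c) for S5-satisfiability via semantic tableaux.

1. Dia c and not Box (c or not c), w0
2. Dia c, w0
3. not Box (c or not c), w0
4. c, w1
5. not (c or not c), w2
6. not c, w2
7. c, w2
Accessibility: w0Rw0, w0Rw1, w0Rw2, w1Rw0, w1Rw1, w1Rw2, w2Rw0, w2Rw1, w2Rw2
Branch closes: c and not c both at w2.
Every branch closes; the branch above is one of them.

Unsatisfiable (every branch closes)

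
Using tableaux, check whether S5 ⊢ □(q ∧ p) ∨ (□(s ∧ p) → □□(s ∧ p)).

Yes, valid

Tableau for the negation ¬(□(q ∧ p) ∨ (□(s ∧ p) → □□(s ∧ p))):
1. ¬(□(q ∧ p) ∨ (□(s ∧ p) → □□(s ∧ p))), w0
2. ¬□(q ∧ p), w0
3. ¬(□(s ∧ p) → □□(s ∧ p)), w0
4. □(s ∧ p), w0
5. ¬□□(s ∧ p), w0
6. s ∧ p, w0
7. s, w0
8. p, w0
9. ¬(q ∧ p), w1
10. s ∧ p, w1
11. s, w1
12. p, w1
13. ¬q, w1
14. ¬□(s ∧ p), w2
15. s ∧ p, w2
16. s, w2
17. p, w2
18. ¬(s ∧ p), w3
19. s ∧ p, w3
20. s, w3
21. p, w3
22. ¬p, w3
Accessibility: w0Rw0, w0Rw1, w0Rw2, w0Rw3, w1Rw0, w1Rw1, w1Rw2, w1Rw3, w2Rw0, w2Rw1, w2Rw2, w2Rw3, w3Rw0, w3Rw1, w3Rw2, w3Rw3
Branch closes: p and ¬p both at w3.
All branches of the negation close; one closing branch shown above.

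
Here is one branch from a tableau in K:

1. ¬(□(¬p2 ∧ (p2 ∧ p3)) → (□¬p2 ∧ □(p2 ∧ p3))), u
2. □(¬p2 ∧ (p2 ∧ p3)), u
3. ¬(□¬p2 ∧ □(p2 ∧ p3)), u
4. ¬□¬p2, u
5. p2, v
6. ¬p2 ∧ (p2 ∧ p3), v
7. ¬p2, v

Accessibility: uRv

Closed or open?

Both p2 and ¬p2 appear at v.

Yes, closed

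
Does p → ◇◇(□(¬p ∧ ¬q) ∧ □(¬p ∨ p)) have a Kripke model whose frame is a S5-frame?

Satisfiable (open branch found)

1. p → ◇◇(□(¬p ∧ ¬q) ∧ □(¬p ∨ p)), u
2. ◇◇(□(¬p ∧ ¬q) ∧ □(¬p ∨ p)), u   [→-rule on 1 (branches; this branch)]
3. ◇(□(¬p ∧ ¬q) ∧ □(¬p ∨ p)), v   [◇-rule on 2: fresh world v, uRv]
4. □(¬p ∧ ¬q) ∧ □(¬p ∨ p), w   [◇-rule on 3: fresh world w, vRw]
5. □(¬p ∧ ¬q), w   [∧-rule on 4]
6. □(¬p ∨ p), w   [∧-rule on 4]
7. ¬p ∧ ¬q, u   [□-rule on 5 via wRu]
8. ¬p, u   [∧-rule on 7]
9. ¬q, u   [∧-rule on 7]
10. ¬p ∧ ¬q, v   [□-rule on 5 via wRv]
11. ¬p, v   [∧-rule on 10]
12. ¬q, v   [∧-rule on 10]
13. ¬p ∧ ¬q, w   [□-rule on 5 via wRw]
14. ¬p, w   [∧-rule on 13]
15. ¬q, w   [∧-rule on 13]
16. ¬p ∨ p, u   [□-rule on 6 via wRu]
17. ¬p ∨ p, v   [□-rule on 6 via wRv]
18. ¬p ∨ p, w   [□-rule on 6 via wRw]
Accessibility: uRu, uRv, uRw, vRu, vRv, vRw, wRu, wRv, wRw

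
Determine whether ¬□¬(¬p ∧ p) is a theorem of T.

Not valid

Tableau for the negation □¬(¬p ∧ p):
1. □¬(¬p ∧ p), 0
2. ¬(¬p ∧ p), 0   [□-rule on 1 via 0R0]
3. ¬p, 0   [¬∧-rule on 2 (branches; this branch)]
Accessibility: 0R0
The negation has an open branch (countermodel exists).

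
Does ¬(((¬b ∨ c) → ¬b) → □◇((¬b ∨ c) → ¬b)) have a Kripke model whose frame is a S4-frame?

1. ¬(((¬b ∨ c) → ¬b) → □◇((¬b ∨ c) → ¬b)), 0
2. (¬b ∨ c) → ¬b, 0
3. ¬□◇((¬b ∨ c) → ¬b), 0
4. ¬b, 0
5. ¬◇((¬b ∨ c) → ¬b), 1
6. ¬((¬b ∨ c) → ¬b), 1
7. ¬b ∨ c, 1
8. b, 1
9. c, 1
Accessibility: 0R0, 0R1, 1R1

Yes, satisfiable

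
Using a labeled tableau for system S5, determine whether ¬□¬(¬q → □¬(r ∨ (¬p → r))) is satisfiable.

1. ¬□¬(¬q → □¬(r ∨ (¬p → r))), u
2. ¬q → □¬(r ∨ (¬p → r)), v   [¬□-rule on 1: fresh world v, uRv]
3. □¬(r ∨ (¬p → r)), v   [→-rule on 2 (branches; this branch)]
4. ¬(r ∨ (¬p → r)), u   [□-rule on 3 via vRu]
5. ¬r, u   [¬∨-rule on 4]
6. ¬(¬p → r), u   [¬∨-rule on 4]
7. ¬p, u   [¬→-rule on 6]
8. ¬(r ∨ (¬p → r)), v   [□-rule on 3 via vRv]
9. ¬r, v   [¬∨-rule on 8]
10. ¬(¬p → r), v   [¬∨-rule on 8]
11. ¬p, v   [¬→-rule on 10]
Accessibility: uRu, uRv, vRu, vRv

Yes, satisfiable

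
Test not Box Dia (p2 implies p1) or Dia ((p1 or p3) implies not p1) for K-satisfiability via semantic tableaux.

Satisfiable (open branch found)

1. not Box Dia (p2 implies p1) or Dia ((p1 or p3) implies not p1), w0
2. Dia ((p1 or p3) implies not p1), w0
3. (p1 or p3) implies not p1, w1
4. not p1, w1
Accessibility: w0Rw1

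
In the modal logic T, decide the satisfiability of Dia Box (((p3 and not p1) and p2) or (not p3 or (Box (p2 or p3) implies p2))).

Satisfiable

1. Dia Box (((p3 and not p1) and p2) or (not p3 or (Box (p2 or p3) implies p2))), u
2. Box (((p3 and not p1) and p2) or (not p3 or (Box (p2 or p3) implies p2))), v
3. ((p3 and not p1) and p2) or (not p3 or (Box (p2 or p3) implies p2)), v
4. not p3 or (Box (p2 or p3) implies p2), v
5. Box (p2 or p3) implies p2, v
6. p2, v
Accessibility: uRu, uRv, vRv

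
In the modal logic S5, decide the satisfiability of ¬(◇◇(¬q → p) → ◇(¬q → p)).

Unsatisfiable (every branch closes)

1. ¬(◇◇(¬q → p) → ◇(¬q → p)), w0
2. ◇◇(¬q → p), w0
3. ¬◇(¬q → p), w0
4. ¬(¬q → p), w0
5. ¬q, w0
6. ¬p, w0
7. ◇(¬q → p), w1
8. ¬(¬q → p), w1
9. ¬q, w1
10. ¬p, w1
11. ¬q → p, w2
12. ¬(¬q → p), w2
13. ¬q, w2
14. ¬p, w2
15. p, w2
Accessibility: w0Rw0, w0Rw1, w0Rw2, w1Rw0, w1Rw1, w1Rw2, w2Rw0, w2Rw1, w2Rw2
Branch closes: p and ¬p both at w2.
All branches of the tableau close; one closing branch shown above.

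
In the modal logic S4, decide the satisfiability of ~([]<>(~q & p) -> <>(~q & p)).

Unsatisfiable

1. ~([]<>(~q & p) -> <>(~q & p)), 0
2. []<>(~q & p), 0   [~->-rule on 1]
3. ~<>(~q & p), 0   [~->-rule on 1]
4. <>(~q & p), 0   [[]-rule on 2 via 0R0]
5. ~(~q & p), 0   [~<>-rule on 3 via 0R0]
6. ~p, 0   [~&-rule on 5 (branches; this branch)]
7. ~q & p, 1   [<>-rule on 4: fresh world 1, 0R1]
8. ~q, 1   [&-rule on 7]
9. p, 1   [&-rule on 7]
10. <>(~q & p), 1   [[]-rule on 2 via 0R1]
11. ~(~q & p), 1   [~<>-rule on 3 via 0R1]
12. ~p, 1   [~&-rule on 11 (branches; this branch)]
Accessibility: 0R0, 0R1, 1R1
Branch closes: p and ~p both at 1.
(One branch shown.) All branches close.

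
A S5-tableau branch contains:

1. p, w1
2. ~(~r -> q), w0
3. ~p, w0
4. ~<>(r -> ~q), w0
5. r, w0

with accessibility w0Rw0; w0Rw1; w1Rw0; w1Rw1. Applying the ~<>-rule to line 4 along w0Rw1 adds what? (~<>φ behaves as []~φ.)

~<>φ behaves as []~φ: propagate the negated body to each accessible world.

~(r -> ~q), w1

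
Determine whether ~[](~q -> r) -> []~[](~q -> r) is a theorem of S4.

Tableau for the negation ~(~[](~q -> r) -> []~[](~q -> r)):
1. ~(~[](~q -> r) -> []~[](~q -> r)), 0
2. ~[](~q -> r), 0
3. ~[]~[](~q -> r), 0
4. ~(~q -> r), 1
5. ~q, 1
6. ~r, 1
7. [](~q -> r), 2
8. ~q -> r, 2
9. r, 2
Accessibility: 0R0, 0R1, 0R2, 1R1, 2R2
The negation has an open branch (countermodel exists).

Not valid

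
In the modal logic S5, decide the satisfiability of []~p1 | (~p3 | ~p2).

Yes, satisfiable

1. []~p1 | (~p3 | ~p2), u
2. ~p3 | ~p2, u   [|-rule on 1 (branches; this branch)]
3. ~p2, u   [|-rule on 2 (branches; this branch)]
Accessibility: uRu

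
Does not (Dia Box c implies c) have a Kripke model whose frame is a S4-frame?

Yes, satisfiable

1. not (Dia Box c implies c), 0
2. Dia Box c, 0
3. not c, 0
4. Box c, 1
5. c, 1
Accessibility: 0R0, 0R1, 1R1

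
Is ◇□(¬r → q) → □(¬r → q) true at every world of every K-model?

Not valid

Tableau for the negation ¬(◇□(¬r → q) → □(¬r → q)):
1. ¬(◇□(¬r → q) → □(¬r → q)), w0
2. ◇□(¬r → q), w0
3. ¬□(¬r → q), w0
4. □(¬r → q), w1
5. ¬(¬r → q), w2
6. ¬r, w2
7. ¬q, w2
Accessibility: w0Rw1, w0Rw2
The negation has an open branch (countermodel exists).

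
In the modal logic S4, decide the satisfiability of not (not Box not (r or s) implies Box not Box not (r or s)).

1. not (not Box not (r or s) implies Box not Box not (r or s)), 0
2. not Box not (r or s), 0   [neg-implies-rule on 1]
3. not Box not Box not (r or s), 0   [neg-implies-rule on 1]
4. r or s, 1   [neg-Box-rule on 2: fresh world 1, 0R1]
5. s, 1   [or-rule on 4 (branches; this branch)]
6. Box not (r or s), 2   [neg-Box-rule on 3: fresh world 2, 0R2]
7. not (r or s), 2   [Box-rule on 6 via 2R2]
8. not r, 2   [neg-or-rule on 7]
9. not s, 2   [neg-or-rule on 7]
Accessibility: 0R0, 0R1, 0R2, 1R1, 2R2

Satisfiable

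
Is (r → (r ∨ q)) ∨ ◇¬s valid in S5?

Yes, valid

Tableau for the negation ¬((r → (r ∨ q)) ∨ ◇¬s):
1. ¬((r → (r ∨ q)) ∨ ◇¬s), 0
2. ¬(r → (r ∨ q)), 0
3. ¬◇¬s, 0
4. r, 0
5. ¬(r ∨ q), 0
6. ¬r, 0
7. ¬q, 0
Accessibility: 0R0
Branch closes: r and ¬r both at 0.
All branches of the negation close; one closing branch shown above.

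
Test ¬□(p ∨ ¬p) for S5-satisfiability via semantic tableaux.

Unsatisfiable (every branch closes)

1. ¬□(p ∨ ¬p), 0
2. ¬(p ∨ ¬p), 1
3. ¬p, 1
4. p, 1
Accessibility: 0R0, 0R1, 1R0, 1R1
Branch closes: p and ¬p both at 1.
All branches of the tableau close; one closing branch shown above.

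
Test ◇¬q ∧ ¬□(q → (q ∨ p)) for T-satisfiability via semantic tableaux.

Unsatisfiable (every branch closes)

1. ◇¬q ∧ ¬□(q → (q ∨ p)), 0
2. ◇¬q, 0   [∧-rule on 1]
3. ¬□(q → (q ∨ p)), 0   [∧-rule on 1]
4. ¬q, 1   [◇-rule on 2: fresh world 1, 0R1]
5. ¬(q → (q ∨ p)), 2   [¬□-rule on 3: fresh world 2, 0R2]
6. q, 2   [¬→-rule on 5]
7. ¬(q ∨ p), 2   [¬→-rule on 5]
8. ¬q, 2   [¬∨-rule on 7]
9. ¬p, 2   [¬∨-rule on 7]
Accessibility: 0R0, 0R1, 0R2, 1R1, 2R2
Branch closes: q and ¬q both at 2.
Every branch closes; the branch above is one of them.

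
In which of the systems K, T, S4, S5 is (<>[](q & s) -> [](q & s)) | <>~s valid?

S5-tableau for the negation ~((<>[](q & s) -> [](q & s)) | <>~s):
1. ~((<>[](q & s) -> [](q & s)) | <>~s), w0
2. ~(<>[](q & s) -> [](q & s)), w0
3. ~<>~s, w0
4. <>[](q & s), w0
5. ~[](q & s), w0
6. s, w0
7. [](q & s), w1
8. s, w1
9. q & s, w0
10. q, w0
11. q & s, w1
12. q, w1
13. ~(q & s), w2
14. s, w2
15. q & s, w2
16. q, w2
17. ~s, w2
Accessibility: w0Rw0, w0Rw1, w0Rw2, w1Rw0, w1Rw1, w1Rw2, w2Rw0, w2Rw1, w2Rw2
Branch closes: s and ~s both at w2.
Every branch closes (one shown): valid in S5.
S4-tableau for the negation ~((<>[](q & s) -> [](q & s)) | <>~s):
1. ~((<>[](q & s) -> [](q & s)) | <>~s), w0
2. ~(<>[](q & s) -> [](q & s)), w0
3. ~<>~s, w0
4. <>[](q & s), w0
5. ~[](q & s), w0
6. s, w0
7. [](q & s), w1
8. s, w1
9. q & s, w1
10. q, w1
11. ~(q & s), w2
12. s, w2
13. ~q, w2
Accessibility: w0Rw0, w0Rw1, w0Rw2, w1Rw1, w2Rw2
Complete open branch: countermodel on an S4-frame, so not valid in S4, nor in K, T (the same frame is also a K-frame and a T-frame).

S5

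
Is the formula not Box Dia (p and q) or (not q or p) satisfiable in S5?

1. not Box Dia (p and q) or (not q or p), w0
2. not q or p, w0
3. p, w0
Accessibility: w0Rw0

Satisfiable (open branch found)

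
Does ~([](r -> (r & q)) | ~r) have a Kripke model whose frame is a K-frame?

Satisfiable

1. ~([](r -> (r & q)) | ~r), w0
2. ~[](r -> (r & q)), w0
3. r, w0
4. ~(r -> (r & q)), w1
5. r, w1
6. ~(r & q), w1
7. ~q, w1
Accessibility: w0Rw1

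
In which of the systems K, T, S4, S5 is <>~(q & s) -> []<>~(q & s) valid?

S5

S5-tableau for the negation ~(<>~(q & s) -> []<>~(q & s)):
1. ~(<>~(q & s) -> []<>~(q & s)), u
2. <>~(q & s), u
3. ~[]<>~(q & s), u
4. ~(q & s), v
5. ~s, v
6. ~<>~(q & s), w
7. q & s, u
8. q, u
9. s, u
10. q & s, v
11. q, v
12. s, v
Accessibility: uRu, uRv, uRw, vRu, vRv, vRw, wRu, wRv, wRw
Branch closes: s and ~s both at v.
Every branch closes (one shown): valid in S5.
S4-tableau for the negation ~(<>~(q & s) -> []<>~(q & s)):
1. ~(<>~(q & s) -> []<>~(q & s)), u
2. <>~(q & s), u
3. ~[]<>~(q & s), u
4. ~(q & s), v
5. ~s, v
6. ~<>~(q & s), w
7. q & s, w
8. q, w
9. s, w
Accessibility: uRu, uRv, uRw, vRv, wRw
Complete open branch: countermodel on an S4-frame, so not valid in S4, nor in K, T (the same frame is also a K-frame and a T-frame).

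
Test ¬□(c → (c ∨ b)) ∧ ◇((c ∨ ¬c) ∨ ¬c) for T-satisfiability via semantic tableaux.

No, unsatisfiable

1. ¬□(c → (c ∨ b)) ∧ ◇((c ∨ ¬c) ∨ ¬c), 0
2. ¬□(c → (c ∨ b)), 0
3. ◇((c ∨ ¬c) ∨ ¬c), 0
4. ¬(c → (c ∨ b)), 1
5. c, 1
6. ¬(c ∨ b), 1
7. ¬c, 1
8. ¬b, 1
Accessibility: 0R0, 0R1, 1R1
Branch closes: c and ¬c both at 1.
Every branch closes; the branch above is one of them.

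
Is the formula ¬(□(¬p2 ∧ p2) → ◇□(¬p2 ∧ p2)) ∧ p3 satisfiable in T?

Unsatisfiable

1. ¬(□(¬p2 ∧ p2) → ◇□(¬p2 ∧ p2)) ∧ p3, u
2. ¬(□(¬p2 ∧ p2) → ◇□(¬p2 ∧ p2)), u
3. p3, u
4. □(¬p2 ∧ p2), u
5. ¬◇□(¬p2 ∧ p2), u
6. ¬p2 ∧ p2, u
7. ¬p2, u
8. p2, u
Accessibility: uRu
Branch closes: p2 and ¬p2 both at u.
All branches of the tableau close; one closing branch shown above.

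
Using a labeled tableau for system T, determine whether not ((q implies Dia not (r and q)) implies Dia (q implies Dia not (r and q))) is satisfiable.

1. not ((q implies Dia not (r and q)) implies Dia (q implies Dia not (r and q))), w0
2. q implies Dia not (r and q), w0
3. not Dia (q implies Dia not (r and q)), w0
4. not (q implies Dia not (r and q)), w0
5. q, w0
6. not Dia not (r and q), w0
7. r and q, w0
8. r, w0
9. Dia not (r and q), w0
10. not (r and q), w1
11. not (q implies Dia not (r and q)), w1
12. q, w1
13. not Dia not (r and q), w1
14. r and q, w1
15. r, w1
16. not q, w1
Accessibility: w0Rw0, w0Rw1, w1Rw1
Branch closes: q and not q both at w1.
All branches of the tableau close; one closing branch shown above.

No, unsatisfiable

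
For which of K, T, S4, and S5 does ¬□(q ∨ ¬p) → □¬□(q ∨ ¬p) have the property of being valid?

S5

S4-tableau for the negation ¬(¬□(q ∨ ¬p) → □¬□(q ∨ ¬p)):
1. ¬(¬□(q ∨ ¬p) → □¬□(q ∨ ¬p)), w0
2. ¬□(q ∨ ¬p), w0
3. ¬□¬□(q ∨ ¬p), w0
4. ¬(q ∨ ¬p), w1
5. ¬q, w1
6. p, w1
7. □(q ∨ ¬p), w2
8. q ∨ ¬p, w2
9. ¬p, w2
Accessibility: w0Rw0, w0Rw1, w0Rw2, w1Rw1, w2Rw2
Complete open branch: countermodel on an S4-frame, so not valid in S4, nor in K, T (the same frame is also a K-frame and a T-frame).
S5-tableau for the negation ¬(¬□(q ∨ ¬p) → □¬□(q ∨ ¬p)):
1. ¬(¬□(q ∨ ¬p) → □¬□(q ∨ ¬p)), w0
2. ¬□(q ∨ ¬p), w0
3. ¬□¬□(q ∨ ¬p), w0
4. ¬(q ∨ ¬p), w1
5. ¬q, w1
6. p, w1
7. □(q ∨ ¬p), w2
8. q ∨ ¬p, w0
9. q ∨ ¬p, w1
10. q ∨ ¬p, w2
11. ¬p, w0
12. ¬p, w1
Accessibility: w0Rw0, w0Rw1, w0Rw2, w1Rw0, w1Rw1, w1Rw2, w2Rw0, w2Rw1, w2Rw2
Branch closes: p and ¬p both at w1.
Every branch closes (one shown): valid in S5.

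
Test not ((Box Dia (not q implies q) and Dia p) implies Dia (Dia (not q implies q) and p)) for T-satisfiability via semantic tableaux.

Unsatisfiable (every branch closes)

1. not ((Box Dia (not q implies q) and Dia p) implies Dia (Dia (not q implies q) and p)), w0
2. Box Dia (not q implies q) and Dia p, w0   [neg-implies-rule on 1]
3. not Dia (Dia (not q implies q) and p), w0   [neg-implies-rule on 1]
4. Box Dia (not q implies q), w0   [and-rule on 2]
5. Dia p, w0   [and-rule on 2]
6. not (Dia (not q implies q) and p), w0   [neg-Dia-rule on 3 via w0Rw0]
7. Dia (not q implies q), w0   [Box-rule on 4 via w0Rw0]
8. not p, w0   [neg-and-rule on 6 (branches; this branch)]
9. p, w1   [Dia-rule on 5: fresh world w1, w0Rw1]
10. not (Dia (not q implies q) and p), w1   [neg-Dia-rule on 3 via w0Rw1]
11. Dia (not q implies q), w1   [Box-rule on 4 via w0Rw1]
12. not Dia (not q implies q), w1   [neg-and-rule on 10 (branches; this branch)]
13. not (not q implies q), w1   [neg-Dia-rule on 12 via w1Rw1]
14. not q, w1   [neg-implies-rule on 13]
15. not q implies q, w2   [Dia-rule on 7: fresh world w2, w0Rw2]
16. not (Dia (not q implies q) and p), w2   [neg-Dia-rule on 3 via w0Rw2]
17. Dia (not q implies q), w2   [Box-rule on 4 via w0Rw2]
18. q, w2   [implies-rule on 15 (branches; this branch)]
19. not p, w2   [neg-and-rule on 16 (branches; this branch)]
20. not q implies q, w3   [Dia-rule on 11: fresh world w3, w1Rw3]
21. not (not q implies q), w3   [neg-Dia-rule on 12 via w1Rw3]
22. not q, w3   [neg-implies-rule on 21]
23. q, w3   [implies-rule on 20 (branches; this branch)]
Accessibility: w0Rw0, w0Rw1, w0Rw2, w1Rw1, w1Rw3, w2Rw2, w3Rw3
Branch closes: q and not q both at w3.
Every branch closes; the branch above is one of them.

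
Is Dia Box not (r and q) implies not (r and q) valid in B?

Tableau for the negation not (Dia Box not (r and q) implies not (r and q)):
1. not (Dia Box not (r and q) implies not (r and q)), w0
2. Dia Box not (r and q), w0
3. r and q, w0
4. r, w0
5. q, w0
6. Box not (r and q), w1
7. not (r and q), w0
8. not (r and q), w1
9. not q, w0
Accessibility: w0Rw0, w0Rw1, w1Rw0, w1Rw1
Branch closes: q and not q both at w0.
Every branch of the negation's tableau closes; the branch above is one of them.

Yes, valid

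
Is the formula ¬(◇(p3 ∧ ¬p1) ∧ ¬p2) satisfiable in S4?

Yes, satisfiable

1. ¬(◇(p3 ∧ ¬p1) ∧ ¬p2), w0
2. p2, w0
Accessibility: w0Rw0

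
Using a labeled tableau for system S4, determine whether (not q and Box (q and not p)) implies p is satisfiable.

Yes, satisfiable

1. (not q and Box (q and not p)) implies p, u
2. p, u
Accessibility: uRu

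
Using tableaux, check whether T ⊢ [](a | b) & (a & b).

Not valid

Tableau for the negation ~([](a | b) & (a & b)):
1. ~([](a | b) & (a & b)), u
2. ~(a & b), u
3. ~b, u
Accessibility: uRu
The negation has an open branch (countermodel exists).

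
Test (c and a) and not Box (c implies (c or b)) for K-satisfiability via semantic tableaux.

Unsatisfiable

1. (c and a) and not Box (c implies (c or b)), u
2. c and a, u
3. not Box (c implies (c or b)), u
4. c, u
5. a, u
6. not (c implies (c or b)), v
7. c, v
8. not (c or b), v
9. not c, v
10. not b, v
Accessibility: uRv
Branch closes: c and not c both at v.
(One branch shown.) All branches close.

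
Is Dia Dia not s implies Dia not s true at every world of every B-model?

Tableau for the negation not (Dia Dia not s implies Dia not s):
1. not (Dia Dia not s implies Dia not s), u
2. Dia Dia not s, u   [neg-implies-rule on 1]
3. not Dia not s, u   [neg-implies-rule on 1]
4. s, u   [neg-Dia-rule on 3 via uRu]
5. Dia not s, v   [Dia-rule on 2: fresh world v, uRv]
6. s, v   [neg-Dia-rule on 3 via uRv]
7. not s, w   [Dia-rule on 5: fresh world w, vRw]
Accessibility: uRu, uRv, vRu, vRv, vRw, wRv, wRw
The negation has an open branch (countermodel exists).

Not valid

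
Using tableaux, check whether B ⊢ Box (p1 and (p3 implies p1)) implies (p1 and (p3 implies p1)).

Yes, valid

Tableau for the negation not (Box (p1 and (p3 implies p1)) implies (p1 and (p3 implies p1))):
1. not (Box (p1 and (p3 implies p1)) implies (p1 and (p3 implies p1))), w0
2. Box (p1 and (p3 implies p1)), w0
3. not (p1 and (p3 implies p1)), w0
4. p1 and (p3 implies p1), w0
5. p1, w0
6. p3 implies p1, w0
7. not (p3 implies p1), w0
8. p3, w0
9. not p1, w0
Accessibility: w0Rw0
Branch closes: p1 and not p1 both at w0.
All branches of the negation close; one closing branch shown above.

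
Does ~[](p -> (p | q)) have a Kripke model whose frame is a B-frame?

1. ~[](p -> (p | q)), u
2. ~(p -> (p | q)), v   [~[]-rule on 1: fresh world v, uRv]
3. p, v   [~->-rule on 2]
4. ~(p | q), v   [~->-rule on 2]
5. ~p, v   [~|-rule on 4]
6. ~q, v   [~|-rule on 4]
Accessibility: uRu, uRv, vRu, vRv
Branch closes: p and ~p both at v.
All branches of the tableau close; one closing branch shown above.

Unsatisfiable (every branch closes)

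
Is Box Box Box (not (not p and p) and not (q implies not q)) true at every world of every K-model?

Tableau for the negation not Box Box Box (not (not p and p) and not (q implies not q)):
1. not Box Box Box (not (not p and p) and not (q implies not q)), 0
2. not Box Box (not (not p and p) and not (q implies not q)), 1
3. not Box (not (not p and p) and not (q implies not q)), 2
4. not (not (not p and p) and not (q implies not q)), 3
5. q implies not q, 3
6. not q, 3
Accessibility: 0R1, 1R2, 2R3
The negation has an open branch (countermodel exists).

No, not valid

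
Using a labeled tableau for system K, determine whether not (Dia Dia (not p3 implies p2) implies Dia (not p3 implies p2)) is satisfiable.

1. not (Dia Dia (not p3 implies p2) implies Dia (not p3 implies p2)), u
2. Dia Dia (not p3 implies p2), u
3. not Dia (not p3 implies p2), u
4. Dia (not p3 implies p2), v
5. not (not p3 implies p2), v
6. not p3, v
7. not p2, v
8. not p3 implies p2, w
9. p2, w
Accessibility: uRv, vRw

Yes, satisfiable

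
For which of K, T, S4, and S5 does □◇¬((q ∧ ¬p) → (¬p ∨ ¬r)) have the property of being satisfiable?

T-tableau for the formula:
1. □◇¬((q ∧ ¬p) → (¬p ∨ ¬r)), u
2. ◇¬((q ∧ ¬p) → (¬p ∨ ¬r)), u
3. ¬((q ∧ ¬p) → (¬p ∨ ¬r)), v
4. q ∧ ¬p, v
5. ¬(¬p ∨ ¬r), v
6. q, v
7. ¬p, v
8. p, v
9. r, v
Accessibility: uRu, uRv, vRv
Branch closes: p and ¬p both at v.
Every branch closes (one shown): unsatisfiable in T, hence also in S4, S5 (every S4/S5-frame is a T-frame).
K-tableau for the formula:
1. □◇¬((q ∧ ¬p) → (¬p ∨ ¬r)), u
Complete open branch: satisfiable in K.

K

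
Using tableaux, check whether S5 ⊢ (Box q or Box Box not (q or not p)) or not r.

Tableau for the negation not ((Box q or Box Box not (q or not p)) or not r):
1. not ((Box q or Box Box not (q or not p)) or not r), u
2. not (Box q or Box Box not (q or not p)), u
3. r, u
4. not Box q, u
5. not Box Box not (q or not p), u
6. not q, v
7. not Box not (q or not p), w
8. q or not p, x
9. not p, x
Accessibility: uRu, uRv, uRw, uRx, vRu, vRv, vRw, vRx, wRu, wRv, wRw, wRx, xRu, xRv, xRw, xRx
The negation has an open branch (countermodel exists).

Invalid (countermodel exists)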